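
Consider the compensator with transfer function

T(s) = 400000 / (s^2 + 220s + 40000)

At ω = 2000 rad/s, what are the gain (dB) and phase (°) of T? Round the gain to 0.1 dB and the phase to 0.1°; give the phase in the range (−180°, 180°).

At s = jω = j2000:
quadratic: (j2000)² + 220·j2000 + 40000 = -3960000 + j440000 → |·| ≈ 3.9844e+06, ∠ ≈ 173.66°
|T| = 400000 / 3.9844e+06 ≈ 0.10039
Gain = 20 log₁₀(0.10039) ≈ -19.97 dB
∠T = 0.00° − 173.66° = -173.66°

-20.0 dB, -173.7°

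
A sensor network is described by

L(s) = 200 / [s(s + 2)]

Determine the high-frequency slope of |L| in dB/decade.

-40 dB/decade

Each pole contributes −20 dB/decade at high frequency; each zero contributes +20 dB/decade.
Net: 0 zero(s) − 2 pole(s) → -40 dB/decade.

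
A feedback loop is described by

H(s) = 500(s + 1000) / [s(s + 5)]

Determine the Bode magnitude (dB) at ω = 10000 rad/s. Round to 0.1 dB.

At s = jω = j10000:
zero (s+1000): 1000 + j10000 → |·| = √(1000²+10000²) = √101000000 ≈ 10050, ∠ = arctan(10000/1000) ≈ 84.29°
pole (s+5): 5 + j10000 → |·| = √(5²+10000²) = √100000025 ≈ 10000, ∠ = arctan(10000/5) ≈ 89.97°
pole at origin: |s| = 10000, ∠ = 90.00° (in denominator)
|H| = 500 · 10050 / 1e+08 ≈ 0.05025
Gain = 20 log₁₀(0.05025) ≈ -25.98 dB

-26.0 dB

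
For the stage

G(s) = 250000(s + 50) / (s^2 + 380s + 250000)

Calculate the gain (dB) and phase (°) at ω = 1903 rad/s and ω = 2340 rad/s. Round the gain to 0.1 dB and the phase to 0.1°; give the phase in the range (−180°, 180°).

ω = 1903: 42.8 dB, -79.4°; ω = 2340: 40.9 dB, -81.6°

At s = jω = j1903:
zero (s+50): 50 + j1903 → |·| = √(50²+1903²) = √3623909 ≈ 1903.7, ∠ = arctan(1903/50) ≈ 88.49°
quadratic: (j1903)² + 380·j1903 + 250000 = -3371409 + j723140 → |·| ≈ 3.4481e+06, ∠ ≈ 167.89°
|G| = 250000 · 1903.7 / 3.4481e+06 ≈ 138.03
Gain = 20 log₁₀(138.03) ≈ 42.80 dB
∠G = 88.49° − 167.89° = -79.40°

At s = jω = j2340:
zero (s+50): 50 + j2340 → |·| = √(50²+2340²) = √5478100 ≈ 2340.5, ∠ = arctan(2340/50) ≈ 88.78°
quadratic: (j2340)² + 380·j2340 + 250000 = -5225600 + j889200 → |·| ≈ 5.3007e+06, ∠ ≈ 170.34°
|G| = 250000 · 2340.5 / 5.3007e+06 ≈ 110.39
Gain = 20 log₁₀(110.39) ≈ 40.86 dB
∠G = 88.78° − 170.34° = -81.56°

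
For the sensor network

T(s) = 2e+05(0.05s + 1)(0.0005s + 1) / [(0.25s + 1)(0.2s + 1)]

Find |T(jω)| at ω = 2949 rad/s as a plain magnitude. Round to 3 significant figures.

At ω = 2949 rad/s:
zero (1 + j2949·0.05) = 1 + j147.45 → |·| ≈ 147.45, ∠ ≈ 89.61°
zero (1 + j2949·0.0005) = 1 + j1.4745 → |·| ≈ 1.7816, ∠ ≈ 55.86°
pole (1 + j2949·0.25) = 1 + j737.25 → |·| ≈ 737.25, ∠ ≈ 89.92°
pole (1 + j2949·0.2) = 1 + j589.8 → |·| ≈ 589.8, ∠ ≈ 89.90°
|T| = 2e+05 · 147.45 · 1.7816 / (737.25 · 589.8) ≈ 120.83

121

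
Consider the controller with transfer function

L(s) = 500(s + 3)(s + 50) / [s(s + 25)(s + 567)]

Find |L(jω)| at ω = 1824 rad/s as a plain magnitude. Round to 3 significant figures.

At s = jω = j1824:
zero (s+3): 3 + j1824 → |·| = √(3²+1824²) = √3326985 ≈ 1824, ∠ = arctan(1824/3) ≈ 89.91°
zero (s+50): 50 + j1824 → |·| = √(50²+1824²) = √3329476 ≈ 1824.7, ∠ = arctan(1824/50) ≈ 88.43°
pole (s+25): 25 + j1824 → |·| = √(25²+1824²) = √3327601 ≈ 1824.2, ∠ = arctan(1824/25) ≈ 89.21°
pole (s+567): 567 + j1824 → |·| = √(567²+1824²) = √3648465 ≈ 1910.1, ∠ = arctan(1824/567) ≈ 72.73°
pole at origin: |s| = 1824, ∠ = 90.00° (in denominator)
|L| = 500 · 3.3283e+06 / 6.3556e+09 ≈ 0.26184

0.262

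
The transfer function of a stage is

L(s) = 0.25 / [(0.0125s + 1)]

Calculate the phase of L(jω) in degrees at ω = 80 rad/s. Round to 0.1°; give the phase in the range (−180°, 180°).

At ω = 80 rad/s:
pole (1 + j80·0.0125) = 1 + j1 → |·| ≈ 1.4142, ∠ ≈ 45.00°
∠L = (0°) − (45.00°) = -45.00°

-45.0°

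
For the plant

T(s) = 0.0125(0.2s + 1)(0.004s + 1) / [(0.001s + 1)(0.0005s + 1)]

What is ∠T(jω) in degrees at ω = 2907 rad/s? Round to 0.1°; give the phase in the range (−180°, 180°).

48.5°

At ω = 2907 rad/s:
zero (1 + j2907·0.2) = 1 + j581.4 → |·| ≈ 581.4, ∠ ≈ 89.90°
zero (1 + j2907·0.004) = 1 + j11.628 → |·| ≈ 11.671, ∠ ≈ 85.08°
pole (1 + j2907·0.001) = 1 + j2.907 → |·| ≈ 3.0742, ∠ ≈ 71.02°
pole (1 + j2907·0.0005) = 1 + j1.4535 → |·| ≈ 1.7643, ∠ ≈ 55.47°
∠T = (89.90° + 85.08°) − (71.02° + 55.47°) = 48.49°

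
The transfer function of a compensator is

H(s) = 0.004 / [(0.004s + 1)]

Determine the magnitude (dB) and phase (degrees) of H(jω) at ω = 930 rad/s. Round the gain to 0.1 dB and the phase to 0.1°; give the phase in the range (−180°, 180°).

At ω = 930 rad/s:
pole (1 + j930·0.004) = 1 + j3.72 → |·| ≈ 3.8521, ∠ ≈ 74.95°
|H| = 0.004 · 1 / (3.8521) ≈ 0.0010384
Gain = 20 log₁₀(0.0010384) ≈ -59.67 dB
∠H = (0°) − (74.95°) = -74.95°

-59.7 dB, -75.0°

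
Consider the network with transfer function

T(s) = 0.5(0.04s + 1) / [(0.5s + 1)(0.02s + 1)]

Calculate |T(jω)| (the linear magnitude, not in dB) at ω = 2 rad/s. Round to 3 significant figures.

0.354

At ω = 2 rad/s:
zero (1 + j2·0.04) = 1 + j0.08 → |·| ≈ 1.0032, ∠ ≈ 4.57°
pole (1 + j2·0.5) = 1 + j1 → |·| ≈ 1.4142, ∠ ≈ 45.00°
pole (1 + j2·0.02) = 1 + j0.04 → |·| ≈ 1.0008, ∠ ≈ 2.29°
|T| = 0.5 · 1.0032 / (1.4142 · 1.0008) ≈ 0.3544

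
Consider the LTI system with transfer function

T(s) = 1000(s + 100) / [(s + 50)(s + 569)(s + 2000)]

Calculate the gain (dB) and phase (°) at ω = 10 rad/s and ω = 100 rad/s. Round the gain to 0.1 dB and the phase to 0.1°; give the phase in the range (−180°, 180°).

ω = 10: -55.2 dB, -6.9°; ω = 100: -59.2 dB, -31.3°

At s = jω = j10:
zero (s+100): 100 + j10 → |·| = √(100²+10²) = √10100 ≈ 100.5, ∠ = arctan(10/100) ≈ 5.71°
pole (s+50): 50 + j10 → |·| = √(50²+10²) = √2600 ≈ 50.99, ∠ = arctan(10/50) ≈ 11.31°
pole (s+569): 569 + j10 → |·| = √(569²+10²) = √323861 ≈ 569.09, ∠ = arctan(10/569) ≈ 1.01°
pole (s+2000): 2000 + j10 → |·| = √(2000²+10²) = √4000100 ≈ 2000, ∠ = arctan(10/2000) ≈ 0.29°
|T| = 1000 · 100.5 / 5.8036e+07 ≈ 0.0017317
Gain = 20 log₁₀(0.0017317) ≈ -55.23 dB
∠T = 5.71° − 12.61° = -6.90°

At s = jω = j100:
zero (s+100): 100 + j100 → |·| = √(100²+100²) = √20000 ≈ 141.42, ∠ = arctan(100/100) ≈ 45.00°
pole (s+50): 50 + j100 → |·| = √(50²+100²) = √12500 ≈ 111.8, ∠ = arctan(100/50) ≈ 63.43°
pole (s+569): 569 + j100 → |·| = √(569²+100²) = √333761 ≈ 577.72, ∠ = arctan(100/569) ≈ 9.97°
pole (s+2000): 2000 + j100 → |·| = √(2000²+100²) = √4010000 ≈ 2002.5, ∠ = arctan(100/2000) ≈ 2.86°
|T| = 1000 · 141.42 / 1.2934e+08 ≈ 0.0010934
Gain = 20 log₁₀(0.0010934) ≈ -59.22 dB
∠T = 45.00° − 76.26° = -31.26°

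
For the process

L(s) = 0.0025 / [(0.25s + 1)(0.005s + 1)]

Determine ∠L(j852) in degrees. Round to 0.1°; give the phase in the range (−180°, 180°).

-166.5°

At ω = 852 rad/s:
pole (1 + j852·0.25) = 1 + j213 → |·| ≈ 213, ∠ ≈ 89.73°
pole (1 + j852·0.005) = 1 + j4.26 → |·| ≈ 4.3758, ∠ ≈ 76.79°
∠L = (0°) − (89.73° + 76.79°) = -166.52°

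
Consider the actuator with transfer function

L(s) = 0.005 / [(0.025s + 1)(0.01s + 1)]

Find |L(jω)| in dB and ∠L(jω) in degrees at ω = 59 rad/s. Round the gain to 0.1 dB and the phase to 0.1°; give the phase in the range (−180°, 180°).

-52.3 dB, -86.4°

At ω = 59 rad/s:
pole (1 + j59·0.025) = 1 + j1.475 → |·| ≈ 1.782, ∠ ≈ 55.86°
pole (1 + j59·0.01) = 1 + j0.59 → |·| ≈ 1.1611, ∠ ≈ 30.54°
|L| = 0.005 · 1 / (1.782 · 1.1611) ≈ 0.0024165
Gain = 20 log₁₀(0.0024165) ≈ -52.34 dB
∠L = (0°) − (55.86° + 30.54°) = -86.40°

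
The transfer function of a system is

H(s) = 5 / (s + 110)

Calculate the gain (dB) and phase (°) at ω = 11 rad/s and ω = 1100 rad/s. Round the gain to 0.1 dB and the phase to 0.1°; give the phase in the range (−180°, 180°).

ω = 11: -26.9 dB, -5.7°; ω = 1100: -46.9 dB, -84.3°

Substitute s = j11:
Numerator: 5 = 5 + j0
Denominator: (j11) + 110 = 110 + j11
|N| = √(5² + 0²) ≈ 5, ∠N ≈ 0.00°
|D| = √(110² + 11²) ≈ 110.55, ∠D ≈ 5.71°
|H| = 5 / 110.55 ≈ 0.045228
Gain = 20 log₁₀(0.045228) ≈ -26.89 dB
∠H = 0.00° − 5.71° = -5.71°

Substitute s = j1100:
Numerator: 5 = 5 + j0
Denominator: (j1100) + 110 = 110 + j1100
|N| = √(5² + 0²) ≈ 5, ∠N ≈ 0.00°
|D| = √(110² + 1100²) ≈ 1105.5, ∠D ≈ 84.29°
|H| = 5 / 1105.5 ≈ 0.0045228
Gain = 20 log₁₀(0.0045228) ≈ -46.89 dB
∠H = 0.00° − 84.29° = -84.29°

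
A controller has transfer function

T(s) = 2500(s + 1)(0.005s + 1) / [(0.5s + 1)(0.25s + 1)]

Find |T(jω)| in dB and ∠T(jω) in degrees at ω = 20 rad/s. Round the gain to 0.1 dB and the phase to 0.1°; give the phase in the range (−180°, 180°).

At ω = 20 rad/s:
zero (1 + j20·1) = 1 + j20 → |·| ≈ 20.025, ∠ ≈ 87.14°
zero (1 + j20·0.005) = 1 + j0.1 → |·| ≈ 1.005, ∠ ≈ 5.71°
pole (1 + j20·0.5) = 1 + j10 → |·| ≈ 10.05, ∠ ≈ 84.29°
pole (1 + j20·0.25) = 1 + j5 → |·| ≈ 5.099, ∠ ≈ 78.69°
|T| = 2500 · 20.025 · 1.005 / (10.05 · 5.099) ≈ 981.81
Gain = 20 log₁₀(981.81) ≈ 59.84 dB
∠T = (87.14° + 5.71°) − (84.29° + 78.69°) = -70.13°

59.8 dB, -70.1°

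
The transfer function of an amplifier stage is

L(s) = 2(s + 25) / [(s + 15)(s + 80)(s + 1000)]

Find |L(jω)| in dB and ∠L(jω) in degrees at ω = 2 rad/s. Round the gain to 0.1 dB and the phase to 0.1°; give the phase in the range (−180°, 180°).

At s = jω = j2:
zero (s+25): 25 + j2 → |·| = √(25²+2²) = √629 ≈ 25.08, ∠ = arctan(2/25) ≈ 4.57°
pole (s+15): 15 + j2 → |·| = √(15²+2²) = √229 ≈ 15.133, ∠ = arctan(2/15) ≈ 7.59°
pole (s+80): 80 + j2 → |·| = √(80²+2²) = √6404 ≈ 80.025, ∠ = arctan(2/80) ≈ 1.43°
pole (s+1000): 1000 + j2 → |·| = √(1000²+2²) = √1000004 ≈ 1000, ∠ = arctan(2/1000) ≈ 0.11°
|L| = 2 · 25.08 / 1.211e+06 ≈ 4.142e-05
Gain = 20 log₁₀(4.142e-05) ≈ -87.66 dB
∠L = 4.57° − 9.13° = -4.56°

-87.7 dB, -4.6°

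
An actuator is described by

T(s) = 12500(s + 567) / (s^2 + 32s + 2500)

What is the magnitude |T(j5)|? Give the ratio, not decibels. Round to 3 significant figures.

2.86e+03

At s = jω = j5:
zero (s+567): 567 + j5 → |·| = √(567²+5²) = √321514 ≈ 567.02, ∠ = arctan(5/567) ≈ 0.51°
quadratic: (j5)² + 32·j5 + 2500 = 2475 + j160 → |·| ≈ 2480.2, ∠ ≈ 3.70°
|T| = 12500 · 567.02 / 2480.2 ≈ 2857.7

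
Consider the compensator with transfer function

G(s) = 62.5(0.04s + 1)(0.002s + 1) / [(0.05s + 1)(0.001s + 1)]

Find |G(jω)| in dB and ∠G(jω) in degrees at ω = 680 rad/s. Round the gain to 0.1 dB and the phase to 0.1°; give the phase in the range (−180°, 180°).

At ω = 680 rad/s:
zero (1 + j680·0.04) = 1 + j27.2 → |·| ≈ 27.218, ∠ ≈ 87.89°
zero (1 + j680·0.002) = 1 + j1.36 → |·| ≈ 1.6881, ∠ ≈ 53.67°
pole (1 + j680·0.05) = 1 + j34 → |·| ≈ 34.015, ∠ ≈ 88.32°
pole (1 + j680·0.001) = 1 + j0.68 → |·| ≈ 1.2093, ∠ ≈ 34.22°
|G| = 62.5 · 27.218 · 1.6881 / (34.015 · 1.2093) ≈ 69.812
Gain = 20 log₁₀(69.812) ≈ 36.88 dB
∠G = (87.89° + 53.67°) − (88.32° + 34.22°) = 19.02°

36.9 dB, 19.0°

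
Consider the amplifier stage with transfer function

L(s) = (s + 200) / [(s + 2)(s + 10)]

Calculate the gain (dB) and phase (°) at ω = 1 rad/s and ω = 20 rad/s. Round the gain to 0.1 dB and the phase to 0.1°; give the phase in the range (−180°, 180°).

ω = 1: 19.0 dB, -32.0°; ω = 20: -7.0 dB, -142.0°

At s = jω = j1:
zero (s+200): 200 + j1 → |·| = √(200²+1²) = √40001 ≈ 200, ∠ = arctan(1/200) ≈ 0.29°
pole (s+2): 2 + j1 → |·| = √(2²+1²) = √5 ≈ 2.2361, ∠ = arctan(1/2) ≈ 26.57°
pole (s+10): 10 + j1 → |·| = √(10²+1²) = √101 ≈ 10.05, ∠ = arctan(1/10) ≈ 5.71°
|L| = 1 · 200 / 22.473 ≈ 8.8996
Gain = 20 log₁₀(8.8996) ≈ 18.99 dB
∠L = 0.29° − 32.28° = -31.99°

At s = jω = j20:
zero (s+200): 200 + j20 → |·| = √(200²+20²) = √40400 ≈ 201, ∠ = arctan(20/200) ≈ 5.71°
pole (s+2): 2 + j20 → |·| = √(2²+20²) = √404 ≈ 20.1, ∠ = arctan(20/2) ≈ 84.29°
pole (s+10): 10 + j20 → |·| = √(10²+20²) = √500 ≈ 22.361, ∠ = arctan(20/10) ≈ 63.43°
|L| = 1 · 201 / 449.46 ≈ 0.4472
Gain = 20 log₁₀(0.4472) ≈ -6.99 dB
∠L = 5.71° − 147.72° = -142.01°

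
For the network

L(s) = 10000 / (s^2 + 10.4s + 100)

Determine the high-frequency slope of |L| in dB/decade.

Each pole contributes −20 dB/decade at high frequency; each zero contributes +20 dB/decade.
Net: 0 zero(s) − 2 pole(s) → -40 dB/decade.

-40 dB/decade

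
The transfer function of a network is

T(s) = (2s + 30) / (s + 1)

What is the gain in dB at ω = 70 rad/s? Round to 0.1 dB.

6.2 dB

Substitute s = j70:
Numerator: 2(j70) + 30 = 30 + j140
Denominator: (j70) + 1 = 1 + j70
|N| = √(30² + 140²) ≈ 143.18, ∠N ≈ 77.91°
|D| = √(1² + 70²) ≈ 70.007, ∠D ≈ 89.18°
|T| = 143.18 / 70.007 ≈ 2.0452
Gain = 20 log₁₀(2.0452) ≈ 6.21 dB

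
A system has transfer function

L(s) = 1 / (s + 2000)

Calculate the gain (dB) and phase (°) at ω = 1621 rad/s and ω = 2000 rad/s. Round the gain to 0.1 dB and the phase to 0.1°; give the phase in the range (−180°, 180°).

At s = jω = j1621:
pole (s+2000): 2000 + j1621 → |·| = √(2000²+1621²) = √6627641 ≈ 2574.4, ∠ = arctan(1621/2000) ≈ 39.02°
|L| = 1 / 2574.4 ≈ 0.00038844
Gain = 20 log₁₀(0.00038844) ≈ -68.21 dB
∠L = 0.00° − 39.02° = -39.02°

At s = jω = j2000:
pole (s+2000): 2000 + j2000 → |·| = √(2000²+2000²) = √8000000 ≈ 2828.4, ∠ = arctan(2000/2000) ≈ 45.00°
|L| = 1 / 2828.4 ≈ 0.00035356
Gain = 20 log₁₀(0.00035356) ≈ -69.03 dB
∠L = 0.00° − 45.00° = -45.00°

ω = 1621: -68.2 dB, -39.0°; ω = 2000: -69.0 dB, -45.0°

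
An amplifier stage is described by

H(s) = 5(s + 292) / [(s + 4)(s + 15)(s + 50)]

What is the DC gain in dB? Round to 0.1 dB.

-6.3 dB

H(0) = 5·292 / (4·15·50) ≈ 0.48667
20 log₁₀(0.48667) ≈ -6.26 dB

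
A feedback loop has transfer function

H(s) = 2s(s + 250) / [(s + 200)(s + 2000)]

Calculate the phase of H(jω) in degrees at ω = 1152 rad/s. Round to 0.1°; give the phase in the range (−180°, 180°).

57.7°

At s = jω = j1152:
zero (s+250): 250 + j1152 → |·| = √(250²+1152²) = √1389604 ≈ 1178.8, ∠ = arctan(1152/250) ≈ 77.76°
zero at origin: s = j1152 → |·| = 1152, ∠ = 90.00°
pole (s+200): 200 + j1152 → |·| = √(200²+1152²) = √1367104 ≈ 1169.2, ∠ = arctan(1152/200) ≈ 80.15°
pole (s+2000): 2000 + j1152 → |·| = √(2000²+1152²) = √5327104 ≈ 2308.1, ∠ = arctan(1152/2000) ≈ 29.94°
∠H = 167.76° − 110.09° = 57.67°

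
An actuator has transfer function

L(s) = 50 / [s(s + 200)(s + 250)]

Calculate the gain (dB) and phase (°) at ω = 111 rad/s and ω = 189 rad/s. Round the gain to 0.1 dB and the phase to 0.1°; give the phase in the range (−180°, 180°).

At s = jω = j111:
pole (s+200): 200 + j111 → |·| = √(200²+111²) = √52321 ≈ 228.74, ∠ = arctan(111/200) ≈ 29.03°
pole (s+250): 250 + j111 → |·| = √(250²+111²) = √74821 ≈ 273.53, ∠ = arctan(111/250) ≈ 23.94°
pole at origin: |s| = 111, ∠ = 90.00° (in denominator)
|L| = 50 / 6.945e+06 ≈ 7.1994e-06
Gain = 20 log₁₀(7.1994e-06) ≈ -102.85 dB
∠L = 0.00° − 142.97° = -142.97°

At s = jω = j189:
pole (s+200): 200 + j189 → |·| = √(200²+189²) = √75721 ≈ 275.17, ∠ = arctan(189/200) ≈ 43.38°
pole (s+250): 250 + j189 → |·| = √(250²+189²) = √98221 ≈ 313.4, ∠ = arctan(189/250) ≈ 37.09°
pole at origin: |s| = 189, ∠ = 90.00° (in denominator)
|L| = 50 / 1.6299e+07 ≈ 3.0677e-06
Gain = 20 log₁₀(3.0677e-06) ≈ -110.26 dB
∠L = 0.00° − 170.47° = -170.47°

ω = 111: -102.9 dB, -143.0°; ω = 189: -110.3 dB, -170.5°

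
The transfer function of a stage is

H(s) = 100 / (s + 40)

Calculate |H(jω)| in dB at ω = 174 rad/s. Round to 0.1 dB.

At s = jω = j174:
pole (s+40): 40 + j174 → |·| = √(40²+174²) = √31876 ≈ 178.54, ∠ = arctan(174/40) ≈ 77.05°
|H| = 100 / 178.54 ≈ 0.5601
Gain = 20 log₁₀(0.5601) ≈ -5.03 dB

-5.0 dB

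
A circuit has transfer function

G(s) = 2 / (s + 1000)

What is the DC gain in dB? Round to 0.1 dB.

-54.0 dB

G(0) = 2 / (1000) = 0.002
20 log₁₀(0.002) ≈ -53.98 dB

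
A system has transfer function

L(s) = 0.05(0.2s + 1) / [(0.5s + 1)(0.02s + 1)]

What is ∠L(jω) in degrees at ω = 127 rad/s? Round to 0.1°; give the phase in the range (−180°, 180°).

-69.9°

At ω = 127 rad/s:
zero (1 + j127·0.2) = 1 + j25.4 → |·| ≈ 25.42, ∠ ≈ 87.75°
pole (1 + j127·0.5) = 1 + j63.5 → |·| ≈ 63.508, ∠ ≈ 89.10°
pole (1 + j127·0.02) = 1 + j2.54 → |·| ≈ 2.7298, ∠ ≈ 68.51°
∠L = (87.75°) − (89.10° + 68.51°) = -69.86°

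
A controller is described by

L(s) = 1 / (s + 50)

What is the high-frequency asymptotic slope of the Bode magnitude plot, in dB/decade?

-20 dB/decade

Each pole contributes −20 dB/decade at high frequency; each zero contributes +20 dB/decade.
Net: 0 zero(s) − 1 pole(s) → -20 dB/decade.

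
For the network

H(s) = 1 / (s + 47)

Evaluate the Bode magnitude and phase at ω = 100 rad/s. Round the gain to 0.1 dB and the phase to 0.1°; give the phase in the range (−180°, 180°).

Substitute s = j100:
Numerator: 1 = 1 + j0
Denominator: (j100) + 47 = 47 + j100
|N| = √(1² + 0²) ≈ 1, ∠N ≈ 0.00°
|D| = √(47² + 100²) ≈ 110.49, ∠D ≈ 64.83°
|H| = 1 / 110.49 ≈ 0.0090506
Gain = 20 log₁₀(0.0090506) ≈ -40.87 dB
∠H = 0.00° − 64.83° = -64.83°

-40.9 dB, -64.8°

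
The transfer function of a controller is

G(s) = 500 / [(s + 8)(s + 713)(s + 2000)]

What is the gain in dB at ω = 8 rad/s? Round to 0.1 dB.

At s = jω = j8:
pole (s+8): 8 + j8 → |·| = √(8²+8²) = √128 ≈ 11.314, ∠ = arctan(8/8) ≈ 45.00°
pole (s+713): 713 + j8 → |·| = √(713²+8²) = √508433 ≈ 713.04, ∠ = arctan(8/713) ≈ 0.64°
pole (s+2000): 2000 + j8 → |·| = √(2000²+8²) = √4000064 ≈ 2000, ∠ = arctan(8/2000) ≈ 0.23°
|G| = 500 / 1.6135e+07 ≈ 3.0989e-05
Gain = 20 log₁₀(3.0989e-05) ≈ -90.18 dB

-90.2 dB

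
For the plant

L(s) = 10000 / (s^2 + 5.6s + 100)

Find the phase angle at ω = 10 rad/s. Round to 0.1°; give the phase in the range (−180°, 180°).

-90.0°

At s = jω = j10:
quadratic: (j10)² + 5.6·j10 + 100 = 0 + j56 → |·| ≈ 56, ∠ ≈ 90.00°
∠L = 0.00° − 90.00° = -90.00°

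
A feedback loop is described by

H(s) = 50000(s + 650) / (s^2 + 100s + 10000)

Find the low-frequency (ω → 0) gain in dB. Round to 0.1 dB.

70.2 dB

H(0) = 50000·650 / 10000 = 3250
20 log₁₀(3250) ≈ 70.24 dB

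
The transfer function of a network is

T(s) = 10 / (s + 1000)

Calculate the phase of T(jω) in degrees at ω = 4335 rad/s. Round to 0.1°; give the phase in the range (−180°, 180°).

-77.0°

Substitute s = j4335:
Numerator: 10 = 10 + j0
Denominator: (j4335) + 1000 = 1000 + j4335
|N| = √(10² + 0²) ≈ 10, ∠N ≈ 0.00°
|D| = √(1000² + 4335²) ≈ 4448.8, ∠D ≈ 77.01°
∠T = 0.00° − 77.01° = -77.01°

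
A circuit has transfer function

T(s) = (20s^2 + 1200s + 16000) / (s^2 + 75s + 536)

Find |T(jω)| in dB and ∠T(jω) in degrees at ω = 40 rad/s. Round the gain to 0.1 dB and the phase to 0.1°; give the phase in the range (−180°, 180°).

Substitute s = j40:
Numerator: 20(j40)^2 + 1200(j40) + 16000 = -16000 + j48000
Denominator: (j40)^2 + 75(j40) + 536 = -1064 + j3000
|N| = √(16000² + 48000²) ≈ 50596, ∠N ≈ 108.43°
|D| = √(1064² + 3000²) ≈ 3183.1, ∠D ≈ 109.53°
|T| = 50596 / 3183.1 ≈ 15.895
Gain = 20 log₁₀(15.895) ≈ 24.03 dB
∠T = 108.43° − 109.53° = -1.10°

24.0 dB, -1.1°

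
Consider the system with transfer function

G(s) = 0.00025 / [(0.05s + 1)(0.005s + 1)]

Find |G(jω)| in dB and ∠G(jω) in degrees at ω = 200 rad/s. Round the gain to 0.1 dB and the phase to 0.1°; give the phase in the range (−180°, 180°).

At ω = 200 rad/s:
pole (1 + j200·0.05) = 1 + j10 → |·| ≈ 10.05, ∠ ≈ 84.29°
pole (1 + j200·0.005) = 1 + j1 → |·| ≈ 1.4142, ∠ ≈ 45.00°
|G| = 0.00025 · 1 / (10.05 · 1.4142) ≈ 1.759e-05
Gain = 20 log₁₀(1.759e-05) ≈ -95.09 dB
∠G = (0°) − (84.29° + 45.00°) = -129.29°

-95.1 dB, -129.3°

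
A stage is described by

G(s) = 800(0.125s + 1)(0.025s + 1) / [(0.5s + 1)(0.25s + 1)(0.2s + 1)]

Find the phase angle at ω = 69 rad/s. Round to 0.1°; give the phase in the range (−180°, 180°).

-117.6°

At ω = 69 rad/s:
zero (1 + j69·0.125) = 1 + j8.625 → |·| ≈ 8.6828, ∠ ≈ 83.39°
zero (1 + j69·0.025) = 1 + j1.725 → |·| ≈ 1.9939, ∠ ≈ 59.90°
pole (1 + j69·0.5) = 1 + j34.5 → |·| ≈ 34.514, ∠ ≈ 88.34°
pole (1 + j69·0.25) = 1 + j17.25 → |·| ≈ 17.279, ∠ ≈ 86.68°
pole (1 + j69·0.2) = 1 + j13.8 → |·| ≈ 13.836, ∠ ≈ 85.86°
∠G = (83.39° + 59.90°) − (88.34° + 86.68° + 85.86°) = -117.59°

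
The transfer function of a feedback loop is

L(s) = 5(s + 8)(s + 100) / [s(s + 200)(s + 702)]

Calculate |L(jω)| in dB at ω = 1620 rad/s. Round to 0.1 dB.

-51.0 dB

At s = jω = j1620:
zero (s+8): 8 + j1620 → |·| = √(8²+1620²) = √2624464 ≈ 1620, ∠ = arctan(1620/8) ≈ 89.72°
zero (s+100): 100 + j1620 → |·| = √(100²+1620²) = √2634400 ≈ 1623.1, ∠ = arctan(1620/100) ≈ 86.47°
pole (s+200): 200 + j1620 → |·| = √(200²+1620²) = √2664400 ≈ 1632.3, ∠ = arctan(1620/200) ≈ 82.96°
pole (s+702): 702 + j1620 → |·| = √(702²+1620²) = √3117204 ≈ 1765.6, ∠ = arctan(1620/702) ≈ 66.57°
pole at origin: |s| = 1620, ∠ = 90.00° (in denominator)
|L| = 5 · 2.6294e+06 / 4.6688e+09 ≈ 0.0028159
Gain = 20 log₁₀(0.0028159) ≈ -51.01 dB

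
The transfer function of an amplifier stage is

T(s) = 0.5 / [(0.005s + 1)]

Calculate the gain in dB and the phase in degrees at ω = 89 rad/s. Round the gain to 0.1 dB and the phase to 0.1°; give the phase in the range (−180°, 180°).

At ω = 89 rad/s:
pole (1 + j89·0.005) = 1 + j0.445 → |·| ≈ 1.0945, ∠ ≈ 23.99°
|T| = 0.5 · 1 / (1.0945) ≈ 0.45683
Gain = 20 log₁₀(0.45683) ≈ -6.80 dB
∠T = (0°) − (23.99°) = -23.99°

-6.8 dB, -24.0°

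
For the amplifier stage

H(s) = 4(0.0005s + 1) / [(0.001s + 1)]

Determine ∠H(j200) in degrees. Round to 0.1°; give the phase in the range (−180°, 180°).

At ω = 200 rad/s:
zero (1 + j200·0.0005) = 1 + j0.1 → |·| ≈ 1.005, ∠ ≈ 5.71°
pole (1 + j200·0.001) = 1 + j0.2 → |·| ≈ 1.0198, ∠ ≈ 11.31°
∠H = (5.71°) − (11.31°) = -5.60°

-5.6°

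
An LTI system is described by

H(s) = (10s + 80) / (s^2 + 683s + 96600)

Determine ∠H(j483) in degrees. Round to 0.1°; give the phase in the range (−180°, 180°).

Substitute s = j483:
Numerator: 10(j483) + 80 = 80 + j4830
Denominator: (j483)^2 + 683(j483) + 96600 = -136689 + j329889
|N| = √(80² + 4830²) ≈ 4830.7, ∠N ≈ 89.05°
|D| = √(136689² + 329889²) ≈ 3.5709e+05, ∠D ≈ 112.51°
∠H = 89.05° − 112.51° = -23.46°

-23.5°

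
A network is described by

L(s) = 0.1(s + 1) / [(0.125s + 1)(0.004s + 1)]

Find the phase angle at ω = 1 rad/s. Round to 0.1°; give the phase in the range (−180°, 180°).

At ω = 1 rad/s:
zero (1 + j1·1) = 1 + j1 → |·| ≈ 1.4142, ∠ ≈ 45.00°
pole (1 + j1·0.125) = 1 + j0.125 → |·| ≈ 1.0078, ∠ ≈ 7.13°
pole (1 + j1·0.004) = 1 + j0.004 → |·| ≈ 1, ∠ ≈ 0.23°
∠L = (45.00°) − (7.13° + 0.23°) = 37.64°

37.6°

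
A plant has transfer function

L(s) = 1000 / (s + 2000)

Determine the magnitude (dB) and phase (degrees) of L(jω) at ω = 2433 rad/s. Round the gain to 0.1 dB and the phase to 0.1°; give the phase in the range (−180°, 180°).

-10.0 dB, -50.6°

At s = jω = j2433:
pole (s+2000): 2000 + j2433 → |·| = √(2000²+2433²) = √9919489 ≈ 3149.5, ∠ = arctan(2433/2000) ≈ 50.58°
|L| = 1000 / 3149.5 ≈ 0.31751
Gain = 20 log₁₀(0.31751) ≈ -9.96 dB
∠L = 0.00° − 50.58° = -50.58°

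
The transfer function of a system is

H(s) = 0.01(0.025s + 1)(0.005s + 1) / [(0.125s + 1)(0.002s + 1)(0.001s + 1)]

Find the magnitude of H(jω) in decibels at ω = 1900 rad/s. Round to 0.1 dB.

-52.9 dB

At ω = 1900 rad/s:
zero (1 + j1900·0.025) = 1 + j47.5 → |·| ≈ 47.511, ∠ ≈ 88.79°
zero (1 + j1900·0.005) = 1 + j9.5 → |·| ≈ 9.5525, ∠ ≈ 83.99°
pole (1 + j1900·0.125) = 1 + j237.5 → |·| ≈ 237.5, ∠ ≈ 89.76°
pole (1 + j1900·0.002) = 1 + j3.8 → |·| ≈ 3.9294, ∠ ≈ 75.26°
pole (1 + j1900·0.001) = 1 + j1.9 → |·| ≈ 2.1471, ∠ ≈ 62.24°
|H| = 0.01 · 47.511 · 9.5525 / (237.5 · 3.9294 · 2.1471) ≈ 0.002265
Gain = 20 log₁₀(0.002265) ≈ -52.90 dB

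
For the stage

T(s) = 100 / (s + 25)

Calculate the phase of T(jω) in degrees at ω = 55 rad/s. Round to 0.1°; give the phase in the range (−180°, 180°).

Substitute s = j55:
Numerator: 100 = 100 + j0
Denominator: (j55) + 25 = 25 + j55
|N| = √(100² + 0²) ≈ 100, ∠N ≈ 0.00°
|D| = √(25² + 55²) ≈ 60.415, ∠D ≈ 65.56°
∠T = 0.00° − 65.56° = -65.56°

-65.6°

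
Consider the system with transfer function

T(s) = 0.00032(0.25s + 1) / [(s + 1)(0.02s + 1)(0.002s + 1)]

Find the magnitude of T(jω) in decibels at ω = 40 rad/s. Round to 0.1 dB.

-84.1 dB

At ω = 40 rad/s:
zero (1 + j40·0.25) = 1 + j10 → |·| ≈ 10.05, ∠ ≈ 84.29°
pole (1 + j40·1) = 1 + j40 → |·| ≈ 40.012, ∠ ≈ 88.57°
pole (1 + j40·0.02) = 1 + j0.8 → |·| ≈ 1.2806, ∠ ≈ 38.66°
pole (1 + j40·0.002) = 1 + j0.08 → |·| ≈ 1.0032, ∠ ≈ 4.57°
|T| = 0.00032 · 10.05 / (40.012 · 1.2806 · 1.0032) ≈ 6.2564e-05
Gain = 20 log₁₀(6.2564e-05) ≈ -84.07 dB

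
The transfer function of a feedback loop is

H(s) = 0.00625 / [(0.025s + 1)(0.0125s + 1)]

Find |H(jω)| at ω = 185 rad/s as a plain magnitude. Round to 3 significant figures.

0.000524

At ω = 185 rad/s:
pole (1 + j185·0.025) = 1 + j4.625 → |·| ≈ 4.7319, ∠ ≈ 77.80°
pole (1 + j185·0.0125) = 1 + j2.3125 → |·| ≈ 2.5195, ∠ ≈ 66.61°
|H| = 0.00625 · 1 / (4.7319 · 2.5195) ≈ 0.00052424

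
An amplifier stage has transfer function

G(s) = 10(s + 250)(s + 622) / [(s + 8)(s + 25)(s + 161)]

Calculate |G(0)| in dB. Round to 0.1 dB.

G(0) = 10·250·622 / (8·25·161) ≈ 48.292
20 log₁₀(48.292) ≈ 33.68 dB

33.7 dB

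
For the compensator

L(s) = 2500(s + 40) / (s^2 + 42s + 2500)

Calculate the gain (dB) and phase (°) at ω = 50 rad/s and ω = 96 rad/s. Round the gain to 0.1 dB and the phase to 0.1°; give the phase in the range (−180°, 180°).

At s = jω = j50:
zero (s+40): 40 + j50 → |·| = √(40²+50²) = √4100 ≈ 64.031, ∠ = arctan(50/40) ≈ 51.34°
quadratic: (j50)² + 42·j50 + 2500 = 0 + j2100 → |·| ≈ 2100, ∠ ≈ 90.00°
|L| = 2500 · 64.031 / 2100 ≈ 76.227
Gain = 20 log₁₀(76.227) ≈ 37.64 dB
∠L = 51.34° − 90.00° = -38.66°

At s = jω = j96:
zero (s+40): 40 + j96 → |·| = √(40²+96²) = √10816 ≈ 104, ∠ = arctan(96/40) ≈ 67.38°
quadratic: (j96)² + 42·j96 + 2500 = -6716 + j4032 → |·| ≈ 7833.4, ∠ ≈ 149.02°
|L| = 2500 · 104 / 7833.4 ≈ 33.191
Gain = 20 log₁₀(33.191) ≈ 30.42 dB
∠L = 67.38° − 149.02° = -81.64°

ω = 50: 37.6 dB, -38.7°; ω = 96: 30.4 dB, -81.6°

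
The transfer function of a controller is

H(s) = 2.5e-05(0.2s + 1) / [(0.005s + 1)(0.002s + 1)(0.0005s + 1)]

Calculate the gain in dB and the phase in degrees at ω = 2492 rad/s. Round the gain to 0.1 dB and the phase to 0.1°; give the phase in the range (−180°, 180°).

-78.2 dB, -125.4°

At ω = 2492 rad/s:
zero (1 + j2492·0.2) = 1 + j498.4 → |·| ≈ 498.4, ∠ ≈ 89.89°
pole (1 + j2492·0.005) = 1 + j12.46 → |·| ≈ 12.5, ∠ ≈ 85.41°
pole (1 + j2492·0.002) = 1 + j4.984 → |·| ≈ 5.0833, ∠ ≈ 78.65°
pole (1 + j2492·0.0005) = 1 + j1.246 → |·| ≈ 1.5977, ∠ ≈ 51.25°
|H| = 2.5e-05 · 498.4 / (12.5 · 5.0833 · 1.5977) ≈ 0.00012273
Gain = 20 log₁₀(0.00012273) ≈ -78.22 dB
∠H = (89.89°) − (85.41° + 78.65° + 51.25°) = -125.42°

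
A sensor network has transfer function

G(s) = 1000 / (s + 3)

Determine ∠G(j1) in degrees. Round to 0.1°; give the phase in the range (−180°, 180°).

Substitute s = j1:
Numerator: 1000 = 1000 + j0
Denominator: (j1) + 3 = 3 + j1
|N| = √(1000² + 0²) ≈ 1000, ∠N ≈ 0.00°
|D| = √(3² + 1²) ≈ 3.1623, ∠D ≈ 18.43°
∠G = 0.00° − 18.43° = -18.43°

-18.4°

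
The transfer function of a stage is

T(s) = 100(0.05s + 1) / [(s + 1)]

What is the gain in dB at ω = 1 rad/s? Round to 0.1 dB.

At ω = 1 rad/s:
zero (1 + j1·0.05) = 1 + j0.05 → |·| ≈ 1.0012, ∠ ≈ 2.86°
pole (1 + j1·1) = 1 + j1 → |·| ≈ 1.4142, ∠ ≈ 45.00°
|T| = 100 · 1.0012 / (1.4142) ≈ 70.796
Gain = 20 log₁₀(70.796) ≈ 37.00 dB

37.0 dB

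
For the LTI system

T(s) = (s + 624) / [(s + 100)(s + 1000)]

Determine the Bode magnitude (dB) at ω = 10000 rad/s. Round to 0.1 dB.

At s = jω = j10000:
zero (s+624): 624 + j10000 → |·| = √(624²+10000²) = √100389376 ≈ 10019, ∠ = arctan(10000/624) ≈ 86.43°
pole (s+100): 100 + j10000 → |·| = √(100²+10000²) = √100010000 ≈ 10000, ∠ = arctan(10000/100) ≈ 89.43°
pole (s+1000): 1000 + j10000 → |·| = √(1000²+10000²) = √101000000 ≈ 10050, ∠ = arctan(10000/1000) ≈ 84.29°
|T| = 1 · 10019 / 1.005e+08 ≈ 9.9692e-05
Gain = 20 log₁₀(9.9692e-05) ≈ -80.03 dB

-80.0 dB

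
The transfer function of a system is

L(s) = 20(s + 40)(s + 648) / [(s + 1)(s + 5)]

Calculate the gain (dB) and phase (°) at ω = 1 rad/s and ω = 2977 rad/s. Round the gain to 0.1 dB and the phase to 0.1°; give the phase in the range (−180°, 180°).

At s = jω = j1:
zero (s+40): 40 + j1 → |·| = √(40²+1²) = √1601 ≈ 40.012, ∠ = arctan(1/40) ≈ 1.43°
zero (s+648): 648 + j1 → |·| = √(648²+1²) = √419905 ≈ 648, ∠ = arctan(1/648) ≈ 0.09°
pole (s+1): 1 + j1 → |·| = √(1²+1²) = √2 ≈ 1.4142, ∠ = arctan(1/1) ≈ 45.00°
pole (s+5): 5 + j1 → |·| = √(5²+1²) = √26 ≈ 5.099, ∠ = arctan(1/5) ≈ 11.31°
|L| = 20 · 25928 / 7.211 ≈ 71912
Gain = 20 log₁₀(71912) ≈ 97.14 dB
∠L = 1.52° − 56.31° = -54.79°

At s = jω = j2977:
zero (s+40): 40 + j2977 → |·| = √(40²+2977²) = √8864129 ≈ 2977.3, ∠ = arctan(2977/40) ≈ 89.23°
zero (s+648): 648 + j2977 → |·| = √(648²+2977²) = √9282433 ≈ 3046.7, ∠ = arctan(2977/648) ≈ 77.72°
pole (s+1): 1 + j2977 → |·| = √(1²+2977²) = √8862530 ≈ 2977, ∠ = arctan(2977/1) ≈ 89.98°
pole (s+5): 5 + j2977 → |·| = √(5²+2977²) = √8862554 ≈ 2977, ∠ = arctan(2977/5) ≈ 89.90°
|L| = 20 · 9.0709e+06 / 8.8625e+06 ≈ 20.47
Gain = 20 log₁₀(20.47) ≈ 26.22 dB
∠L = 166.95° − 179.88° = -12.93°

ω = 1: 97.1 dB, -54.8°; ω = 2977: 26.2 dB, -12.9°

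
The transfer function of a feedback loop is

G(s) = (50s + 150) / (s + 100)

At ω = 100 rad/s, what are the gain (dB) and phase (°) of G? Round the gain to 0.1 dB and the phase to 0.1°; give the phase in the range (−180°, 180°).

31.0 dB, 43.3°

Substitute s = j100:
Numerator: 50(j100) + 150 = 150 + j5000
Denominator: (j100) + 100 = 100 + j100
|N| = √(150² + 5000²) ≈ 5002.2, ∠N ≈ 88.28°
|D| = √(100² + 100²) ≈ 141.42, ∠D ≈ 45.00°
|G| = 5002.2 / 141.42 ≈ 35.371
Gain = 20 log₁₀(35.371) ≈ 30.97 dB
∠G = 88.28° − 45.00° = 43.28°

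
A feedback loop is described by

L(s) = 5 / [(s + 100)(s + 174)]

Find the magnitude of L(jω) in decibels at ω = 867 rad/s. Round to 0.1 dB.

-103.8 dB

At s = jω = j867:
pole (s+100): 100 + j867 → |·| = √(100²+867²) = √761689 ≈ 872.75, ∠ = arctan(867/100) ≈ 83.42°
pole (s+174): 174 + j867 → |·| = √(174²+867²) = √781965 ≈ 884.29, ∠ = arctan(867/174) ≈ 78.65°
|L| = 5 / 7.7176e+05 ≈ 6.4787e-06
Gain = 20 log₁₀(6.4787e-06) ≈ -103.77 dB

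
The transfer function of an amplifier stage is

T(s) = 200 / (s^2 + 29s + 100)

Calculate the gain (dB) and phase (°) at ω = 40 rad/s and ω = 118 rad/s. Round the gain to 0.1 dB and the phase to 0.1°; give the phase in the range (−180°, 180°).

ω = 40: -19.5 dB, -142.3°; ω = 118: -37.1 dB, -166.1°

Substitute s = j40:
Numerator: 200 = 200 + j0
Denominator: (j40)^2 + 29(j40) + 100 = -1500 + j1160
|N| = √(200² + 0²) ≈ 200, ∠N ≈ 0.00°
|D| = √(1500² + 1160²) ≈ 1896.2, ∠D ≈ 142.28°
|T| = 200 / 1896.2 ≈ 0.10547
Gain = 20 log₁₀(0.10547) ≈ -19.54 dB
∠T = 0.00° − 142.28° = -142.28°

Substitute s = j118:
Numerator: 200 = 200 + j0
Denominator: (j118)^2 + 29(j118) + 100 = -13824 + j3422
|N| = √(200² + 0²) ≈ 200, ∠N ≈ 0.00°
|D| = √(13824² + 3422²) ≈ 14241, ∠D ≈ 166.10°
|T| = 200 / 14241 ≈ 0.014044
Gain = 20 log₁₀(0.014044) ≈ -37.05 dB
∠T = 0.00° − 166.10° = -166.10°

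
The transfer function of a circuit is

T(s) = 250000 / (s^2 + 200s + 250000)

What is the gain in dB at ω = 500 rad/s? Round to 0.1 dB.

8.0 dB

At s = jω = j500:
quadratic: (j500)² + 200·j500 + 250000 = 0 + j100000 → |·| ≈ 1e+05, ∠ ≈ 90.00°
|T| = 250000 / 1e+05 ≈ 2.5
Gain = 20 log₁₀(2.5) ≈ 7.96 dB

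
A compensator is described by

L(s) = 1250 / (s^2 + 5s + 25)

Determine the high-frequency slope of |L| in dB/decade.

-40 dB/decade

Each pole contributes −20 dB/decade at high frequency; each zero contributes +20 dB/decade.
Net: 0 zero(s) − 2 pole(s) → -40 dB/decade.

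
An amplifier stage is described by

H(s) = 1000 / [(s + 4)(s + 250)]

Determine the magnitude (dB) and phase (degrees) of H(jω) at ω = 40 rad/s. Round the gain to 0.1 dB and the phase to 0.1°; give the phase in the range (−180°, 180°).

-20.2 dB, -93.4°

At s = jω = j40:
pole (s+4): 4 + j40 → |·| = √(4²+40²) = √1616 ≈ 40.2, ∠ = arctan(40/4) ≈ 84.29°
pole (s+250): 250 + j40 → |·| = √(250²+40²) = √64100 ≈ 253.18, ∠ = arctan(40/250) ≈ 9.09°
|H| = 1000 / 10178 ≈ 0.098251
Gain = 20 log₁₀(0.098251) ≈ -20.15 dB
∠H = 0.00° − 93.38° = -93.38°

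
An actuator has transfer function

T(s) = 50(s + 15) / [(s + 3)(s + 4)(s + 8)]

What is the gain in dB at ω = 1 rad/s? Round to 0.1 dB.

17.1 dB

At s = jω = j1:
zero (s+15): 15 + j1 → |·| = √(15²+1²) = √226 ≈ 15.033, ∠ = arctan(1/15) ≈ 3.81°
pole (s+3): 3 + j1 → |·| = √(3²+1²) = √10 ≈ 3.1623, ∠ = arctan(1/3) ≈ 18.43°
pole (s+4): 4 + j1 → |·| = √(4²+1²) = √17 ≈ 4.1231, ∠ = arctan(1/4) ≈ 14.04°
pole (s+8): 8 + j1 → |·| = √(8²+1²) = √65 ≈ 8.0623, ∠ = arctan(1/8) ≈ 7.13°
|T| = 50 · 15.033 / 105.12 ≈ 7.1504
Gain = 20 log₁₀(7.1504) ≈ 17.09 dB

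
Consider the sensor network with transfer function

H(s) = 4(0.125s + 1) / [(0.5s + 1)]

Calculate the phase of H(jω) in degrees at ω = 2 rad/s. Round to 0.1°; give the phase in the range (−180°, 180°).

-31.0°

At ω = 2 rad/s:
zero (1 + j2·0.125) = 1 + j0.25 → |·| ≈ 1.0308, ∠ ≈ 14.04°
pole (1 + j2·0.5) = 1 + j1 → |·| ≈ 1.4142, ∠ ≈ 45.00°
∠H = (14.04°) − (45.00°) = -30.96°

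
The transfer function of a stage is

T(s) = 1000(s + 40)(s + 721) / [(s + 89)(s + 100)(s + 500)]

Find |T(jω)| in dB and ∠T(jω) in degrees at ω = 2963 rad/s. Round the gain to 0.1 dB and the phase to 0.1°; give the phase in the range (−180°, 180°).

-9.3 dB, -91.2°

At s = jω = j2963:
zero (s+40): 40 + j2963 → |·| = √(40²+2963²) = √8780969 ≈ 2963.3, ∠ = arctan(2963/40) ≈ 89.23°
zero (s+721): 721 + j2963 → |·| = √(721²+2963²) = √9299210 ≈ 3049.5, ∠ = arctan(2963/721) ≈ 76.32°
pole (s+89): 89 + j2963 → |·| = √(89²+2963²) = √8787290 ≈ 2964.3, ∠ = arctan(2963/89) ≈ 88.28°
pole (s+100): 100 + j2963 → |·| = √(100²+2963²) = √8789369 ≈ 2964.7, ∠ = arctan(2963/100) ≈ 88.07°
pole (s+500): 500 + j2963 → |·| = √(500²+2963²) = √9029369 ≈ 3004.9, ∠ = arctan(2963/500) ≈ 80.42°
|T| = 1000 · 9.0366e+06 / 2.6408e+10 ≈ 0.34219
Gain = 20 log₁₀(0.34219) ≈ -9.31 dB
∠T = 165.55° − 256.77° = -91.22°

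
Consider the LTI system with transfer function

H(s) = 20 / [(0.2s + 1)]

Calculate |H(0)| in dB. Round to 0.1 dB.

26.0 dB

H(0) = 20 · 1 / 1 = 20
20 log₁₀(20) ≈ 26.02 dB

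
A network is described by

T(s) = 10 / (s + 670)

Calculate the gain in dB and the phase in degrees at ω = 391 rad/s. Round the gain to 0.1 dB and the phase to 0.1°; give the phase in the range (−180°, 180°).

-37.8 dB, -30.3°

At s = jω = j391:
pole (s+670): 670 + j391 → |·| = √(670²+391²) = √601781 ≈ 775.75, ∠ = arctan(391/670) ≈ 30.27°
|T| = 10 / 775.75 ≈ 0.012891
Gain = 20 log₁₀(0.012891) ≈ -37.79 dB
∠T = 0.00° − 30.27° = -30.27°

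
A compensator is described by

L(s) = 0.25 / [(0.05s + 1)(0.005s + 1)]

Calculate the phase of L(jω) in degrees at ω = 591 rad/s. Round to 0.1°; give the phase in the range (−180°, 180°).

At ω = 591 rad/s:
pole (1 + j591·0.05) = 1 + j29.55 → |·| ≈ 29.567, ∠ ≈ 88.06°
pole (1 + j591·0.005) = 1 + j2.955 → |·| ≈ 3.1196, ∠ ≈ 71.30°
∠L = (0°) − (88.06° + 71.30°) = -159.36°

-159.4°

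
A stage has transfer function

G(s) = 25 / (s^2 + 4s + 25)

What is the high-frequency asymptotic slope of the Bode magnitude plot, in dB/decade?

Each pole contributes −20 dB/decade at high frequency; each zero contributes +20 dB/decade.
Net: 0 zero(s) − 2 pole(s) → -40 dB/decade.

-40 dB/decade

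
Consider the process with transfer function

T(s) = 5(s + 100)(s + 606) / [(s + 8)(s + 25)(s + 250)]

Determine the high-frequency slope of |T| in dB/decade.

Each pole contributes −20 dB/decade at high frequency; each zero contributes +20 dB/decade.
Net: 2 zero(s) − 3 pole(s) → -20 dB/decade.

-20 dB/decade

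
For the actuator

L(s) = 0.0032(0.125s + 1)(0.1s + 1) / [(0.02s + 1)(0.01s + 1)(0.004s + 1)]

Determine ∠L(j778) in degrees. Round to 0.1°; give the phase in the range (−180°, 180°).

At ω = 778 rad/s:
zero (1 + j778·0.125) = 1 + j97.25 → |·| ≈ 97.255, ∠ ≈ 89.41°
zero (1 + j778·0.1) = 1 + j77.8 → |·| ≈ 77.806, ∠ ≈ 89.26°
pole (1 + j778·0.02) = 1 + j15.56 → |·| ≈ 15.592, ∠ ≈ 86.32°
pole (1 + j778·0.01) = 1 + j7.78 → |·| ≈ 7.844, ∠ ≈ 82.68°
pole (1 + j778·0.004) = 1 + j3.112 → |·| ≈ 3.2687, ∠ ≈ 72.19°
∠L = (89.41° + 89.26°) − (86.32° + 82.68° + 72.19°) = -62.52°

-62.5°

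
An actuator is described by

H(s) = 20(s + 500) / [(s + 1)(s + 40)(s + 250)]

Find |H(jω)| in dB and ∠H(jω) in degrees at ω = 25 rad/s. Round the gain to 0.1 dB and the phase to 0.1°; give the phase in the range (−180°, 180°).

-29.4 dB, -122.6°

At s = jω = j25:
zero (s+500): 500 + j25 → |·| = √(500²+25²) = √250625 ≈ 500.62, ∠ = arctan(25/500) ≈ 2.86°
pole (s+1): 1 + j25 → |·| = √(1²+25²) = √626 ≈ 25.02, ∠ = arctan(25/1) ≈ 87.71°
pole (s+40): 40 + j25 → |·| = √(40²+25²) = √2225 ≈ 47.17, ∠ = arctan(25/40) ≈ 32.01°
pole (s+250): 250 + j25 → |·| = √(250²+25²) = √63125 ≈ 251.25, ∠ = arctan(25/250) ≈ 5.71°
|H| = 20 · 500.62 / 2.9652e+05 ≈ 0.033766
Gain = 20 log₁₀(0.033766) ≈ -29.43 dB
∠H = 2.86° − 125.43° = -122.57°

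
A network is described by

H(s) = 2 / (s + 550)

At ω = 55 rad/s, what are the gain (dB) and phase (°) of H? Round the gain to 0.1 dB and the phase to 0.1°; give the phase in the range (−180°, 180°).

Substitute s = j55:
Numerator: 2 = 2 + j0
Denominator: (j55) + 550 = 550 + j55
|N| = √(2² + 0²) ≈ 2, ∠N ≈ 0.00°
|D| = √(550² + 55²) ≈ 552.74, ∠D ≈ 5.71°
|H| = 2 / 552.74 ≈ 0.0036183
Gain = 20 log₁₀(0.0036183) ≈ -48.83 dB
∠H = 0.00° − 5.71° = -5.71°

-48.8 dB, -5.7°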